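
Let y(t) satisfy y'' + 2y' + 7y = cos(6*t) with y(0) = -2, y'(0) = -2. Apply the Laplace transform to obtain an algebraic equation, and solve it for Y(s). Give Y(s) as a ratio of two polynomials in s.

Y(s) = (-2*s^3 - 6*s^2 - 71*s - 216)/(s^4 + 2*s^3 + 43*s^2 + 72*s + 252)

Apply the Laplace transform to the equation.
With L{y''} = s^2 Y - s·y(0) - y'(0) and L{y'} = sY - y(0), with y(0) = -2, y'(0) = -2: the LHS transforms to (s^2 + 2*s + 7)Y - (-2*s - 6).
The right side is L{cos(6*t)} = s/(s^2 + 36).
So (s^2 + 2*s + 7)Y = s/(s^2 + 36) + (-2*s - 6).
Isolate Y and clear denominators.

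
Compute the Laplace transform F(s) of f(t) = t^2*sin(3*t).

F(s) = 18*(s^2 - 3)/(s^2 + 9)^3

L{sin(3t)} = 3/(s^2 + 9).
Then apply L{t^2·g(t)} = (-1)^2 d^2/ds^2[G(s)] with G(s) = 3/(s^2 + 9):
differentiating 2 times and applying the sign gives 18*(s^2 - 3)/(s^2 + 9)^3.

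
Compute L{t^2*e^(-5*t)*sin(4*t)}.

8*(3*s^2 + 30*s + 59)/(s^2 + 10*s + 41)^3

L{sin(4t)} = 4/(s^2 + 16).
Multiplying by e^(-5t) shifts s → s + 5, so L{e^(-5*t)*sin(4*t)} = 4/((s + 5)^2 + 16).
Then apply L{t^2·g(t)} = (-1)^2 d^2/ds^2[G(s)] with G(s) = 4/((s + 5)^2 + 16):
differentiating 2 times and applying the sign gives 8*(3*s^2 + 30*s + 59)/(s^2 + 10*s + 41)^3.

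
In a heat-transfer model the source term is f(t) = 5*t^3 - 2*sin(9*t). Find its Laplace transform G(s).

G(s) = -18/(s^2 + 81) + 30/s^4

Apply the Laplace transform termwise.
(5)·[L{t^3} = 3!/s^4 = 6/s^4]; (-2)·[L{sin(9t)} = 9/(s^2 + 81)].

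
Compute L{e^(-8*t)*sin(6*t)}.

6/((s + 8)^2 + 36)

L{sin(6t)} = 6/(s^2 + 36).
By the first shifting theorem, multiplying by e^(-8t) replaces s with s + 8.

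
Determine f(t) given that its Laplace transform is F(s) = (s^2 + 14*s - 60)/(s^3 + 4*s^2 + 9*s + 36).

Factor the denominator: s^3 + 4*s^2 + 9*s + 36 = (s + 4)*(s^2 + 9).
Partial fraction decomposition gives [-4/(s + 4)] + [5*s/(s^2 + 9)] + [-6/(s^2 + 9)].
Invert each term: -4/(s + 4) ↔ -4e^(-4t); 5·s/(s^2 + 9) ↔ 5cos(3t); -2·3/(s^2 + 9) ↔ -2sin(3t).

f(t) = -2*sin(3*t) + 5*cos(3*t) - 4*exp(-4*t)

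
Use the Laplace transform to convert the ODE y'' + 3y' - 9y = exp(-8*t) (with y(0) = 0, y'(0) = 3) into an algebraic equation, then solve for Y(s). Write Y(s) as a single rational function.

Transform both sides with L{·}.
The derivative rules (L{y''} = s^2 Y - s·y(0) - y'(0) and L{y'} = sY - y(0), with y(0) = 0, y'(0) = 3) turn the left side into (s^2 + 3*s - 9)Y - (3).
The right side is L{exp(-8*t)} = 1/(s + 8).
So (s^2 + 3*s - 9)Y = 1/(s + 8) + (3).
Isolate Y and clear denominators.

Y(s) = (3*s + 25)/(s^3 + 11*s^2 + 15*s - 72)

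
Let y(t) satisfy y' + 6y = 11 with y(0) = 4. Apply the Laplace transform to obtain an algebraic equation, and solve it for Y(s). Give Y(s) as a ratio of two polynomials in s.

Y(s) = (4*s + 11)/(s^2 + 6*s)

Apply the Laplace transform to the equation.
With L{y'} = sY - y(0) = sY - 4: the LHS transforms to (s + 6)Y - (4).
The right side is L{11} = 11/s.
So (s + 6)Y = 11/s + (4).
Solve for Y(s) and write it as one ratio of polynomials.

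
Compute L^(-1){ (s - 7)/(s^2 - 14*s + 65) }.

exp(7*t)*cos(4*t)

Rewrite the denominator: s^2 - 14*s + 65 = (s - 7)^2 + 16.
The form in (s - 7) signals a first-shifting-theorem factor e^(7t).
Since L{cos(4t)} = s/(s^2 + 16), the inverse is exp(7*t)*cos(4*t).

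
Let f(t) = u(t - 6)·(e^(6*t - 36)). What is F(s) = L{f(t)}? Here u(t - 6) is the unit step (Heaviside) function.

By the second shifting theorem, L{u(t - c)·g(t - c)} = e^(-cs)·G(s) with c = 6 and G(s) = L{g(t)}.
L{e^(6t)} = 1/(s - 6).

F(s) = exp(-6*s)/(s - 6)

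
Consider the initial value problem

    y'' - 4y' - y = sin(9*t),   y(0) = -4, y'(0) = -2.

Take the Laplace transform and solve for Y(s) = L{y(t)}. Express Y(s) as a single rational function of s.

Y(s) = (-4*s^3 + 14*s^2 - 324*s + 1143)/(s^4 - 4*s^3 + 80*s^2 - 324*s - 81)

Take the Laplace transform of both sides.
The derivative rules (L{y''} = s^2 Y - s·y(0) - y'(0) and L{y'} = sY - y(0), with y(0) = -4, y'(0) = -2) turn the left side into (s^2 - 4*s - 1)Y - (-4*s + 14).
The right side is L{sin(9*t)} = 9/(s^2 + 81).
So (s^2 - 4*s - 1)Y = 9/(s^2 + 81) + (-4*s + 14).
Isolate Y and clear denominators.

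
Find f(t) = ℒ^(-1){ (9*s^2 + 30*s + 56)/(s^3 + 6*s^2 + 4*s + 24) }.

f(t) = 3*sin(2*t) + 4*cos(2*t) + 5*exp(-6*t)

Factor the denominator: s^3 + 6*s^2 + 4*s + 24 = (s + 6)*(s^2 + 4).
Partial fraction decomposition gives [5/(s + 6)] + [4*s/(s^2 + 4)] + [6/(s^2 + 4)].
Invert each term: 5/(s + 6) ↔ 5e^(-6t); 4·s/(s^2 + 4) ↔ 4cos(2t); 3·2/(s^2 + 4) ↔ 3sin(2t).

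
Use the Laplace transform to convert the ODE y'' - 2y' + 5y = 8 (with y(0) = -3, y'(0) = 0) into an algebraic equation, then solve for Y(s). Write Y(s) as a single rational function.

Transform both sides with L{·}.
The derivative rules (L{y''} = s^2 Y - s·y(0) - y'(0) and L{y'} = sY - y(0), with y(0) = -3, y'(0) = 0) turn the left side into (s^2 - 2*s + 5)Y - (-3*s + 6).
The right side is L{8} = 8/s.
So (s^2 - 2*s + 5)Y = 8/s + (-3*s + 6).
Divide through and combine into a single rational function.

Y(s) = (-3*s^2 + 6*s + 8)/(s^3 - 2*s^2 + 5*s)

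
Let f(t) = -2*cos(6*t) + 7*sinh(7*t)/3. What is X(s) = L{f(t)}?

The transform is linear, so treat each term independently.
(7/3)·[L{sinh(7t)} = 7/(s^2 - 49)]; (-2)·[L{cos(6t)} = s/(s^2 + 36)].

X(s) = -2*s/(s^2 + 36) + 49/(3*(s^2 - 49))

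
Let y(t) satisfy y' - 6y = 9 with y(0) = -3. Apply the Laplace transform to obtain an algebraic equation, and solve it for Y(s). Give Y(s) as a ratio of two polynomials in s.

Y(s) = (-3*s + 9)/(s^2 - 6*s)

Laplace-transform each side.
The derivative rules (L{y'} = sY - y(0) = sY - (-3)) turn the left side into (s - 6)Y - (-3).
The right side is L{9} = 9/s.
So (s - 6)Y = 9/s + (-3).
Isolate Y and clear denominators.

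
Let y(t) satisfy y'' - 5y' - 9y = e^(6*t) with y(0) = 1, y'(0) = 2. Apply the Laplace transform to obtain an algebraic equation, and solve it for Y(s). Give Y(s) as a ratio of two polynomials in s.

Laplace-transform each side.
With L{y''} = s^2 Y - s·y(0) - y'(0) and L{y'} = sY - y(0), with y(0) = 1, y'(0) = 2: the LHS transforms to (s^2 - 5*s - 9)Y - (s - 3).
The right side is L{e^(6*t)} = 1/(s - 6).
So (s^2 - 5*s - 9)Y = 1/(s - 6) + (s - 3).
Divide through and combine into a single rational function.

Y(s) = (s^2 - 9*s + 19)/(s^3 - 11*s^2 + 21*s + 54)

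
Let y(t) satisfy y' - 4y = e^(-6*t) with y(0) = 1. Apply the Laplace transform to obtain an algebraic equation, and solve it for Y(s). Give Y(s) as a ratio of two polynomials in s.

Apply the Laplace transform to the equation.
Using L{y'} = sY - y(0) = sY - 1, the left side becomes (s - 4)Y - (1).
The right side is L{e^(-6*t)} = 1/(s + 6).
So (s - 4)Y = 1/(s + 6) + (1).
Solve for Y(s) and write it as one ratio of polynomials.

Y(s) = (s + 7)/(s^2 + 2*s - 24)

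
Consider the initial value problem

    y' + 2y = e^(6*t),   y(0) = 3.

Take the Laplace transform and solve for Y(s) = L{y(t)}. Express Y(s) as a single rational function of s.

Laplace-transform each side.
Using L{y'} = sY - y(0) = sY - 3, the left side becomes (s + 2)Y - (3).
The right side is L{e^(6*t)} = 1/(s - 6).
So (s + 2)Y = 1/(s - 6) + (3).
Solve for Y(s) and write it as one ratio of polynomials.

Y(s) = (3*s - 17)/(s^2 - 4*s - 12)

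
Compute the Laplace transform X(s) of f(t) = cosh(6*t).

X(s) = s/(s^2 - 36)

L{cosh(6t)} = s/(s^2 - 36).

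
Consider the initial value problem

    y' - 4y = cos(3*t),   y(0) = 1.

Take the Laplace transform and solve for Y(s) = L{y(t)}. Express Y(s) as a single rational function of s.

Take the Laplace transform of both sides.
The derivative rules (L{y'} = sY - y(0) = sY - 1) turn the left side into (s - 4)Y - (1).
The right side is L{cos(3*t)} = s/(s^2 + 9).
So (s - 4)Y = s/(s^2 + 9) + (1).
Isolate Y and clear denominators.

Y(s) = (s^2 + s + 9)/(s^3 - 4*s^2 + 9*s - 36)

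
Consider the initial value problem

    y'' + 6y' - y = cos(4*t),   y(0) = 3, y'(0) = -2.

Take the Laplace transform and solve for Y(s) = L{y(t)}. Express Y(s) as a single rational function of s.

Y(s) = (3*s^3 + 16*s^2 + 49*s + 256)/(s^4 + 6*s^3 + 15*s^2 + 96*s - 16)

Transform both sides with L{·}.
With L{y''} = s^2 Y - s·y(0) - y'(0) and L{y'} = sY - y(0), with y(0) = 3, y'(0) = -2: the LHS transforms to (s^2 + 6*s - 1)Y - (3*s + 16).
The right side is L{cos(4*t)} = s/(s^2 + 16).
So (s^2 + 6*s - 1)Y = s/(s^2 + 16) + (3*s + 16).
Divide through and combine into a single rational function.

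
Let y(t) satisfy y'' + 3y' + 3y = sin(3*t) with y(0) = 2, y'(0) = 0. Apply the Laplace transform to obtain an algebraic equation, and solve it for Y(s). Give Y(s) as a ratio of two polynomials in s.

Apply the Laplace transform to the equation.
Using L{y''} = s^2 Y - s·y(0) - y'(0) and L{y'} = sY - y(0), with y(0) = 2, y'(0) = 0, the left side becomes (s^2 + 3*s + 3)Y - (2*s + 6).
The right side is L{sin(3*t)} = 3/(s^2 + 9).
So (s^2 + 3*s + 3)Y = 3/(s^2 + 9) + (2*s + 6).
Divide through and combine into a single rational function.

Y(s) = (2*s^3 + 6*s^2 + 18*s + 57)/(s^4 + 3*s^3 + 12*s^2 + 27*s + 27)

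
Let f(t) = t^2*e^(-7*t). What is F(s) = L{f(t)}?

L{t^2} = 2!/s^3 = 2/s^3.
By the first shifting theorem, multiplying by e^(-7t) replaces s with s + 7.

F(s) = 2/(s + 7)^3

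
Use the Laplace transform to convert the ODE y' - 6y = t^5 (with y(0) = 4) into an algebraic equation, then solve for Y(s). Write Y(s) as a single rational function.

Laplace-transform each side.
Using L{y'} = sY - y(0) = sY - 4, the left side becomes (s - 6)Y - (4).
The right side is L{t^5} = 120/s^6.
So (s - 6)Y = 120/s^6 + (4).
Solve for Y(s) and write it as one ratio of polynomials.

Y(s) = (4*s^6 + 120)/(s^7 - 6*s^6)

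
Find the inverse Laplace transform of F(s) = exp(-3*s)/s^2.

Heaviside(t - 3)*(t - 3)

The factor e^(-3s) signals a time shift by c = 3 (second shifting theorem).
L{t} = 1!/s^2 = 1/s^2, so L^-1{s^(-2)} = t.
Hence the inverse is u(t - 3) times that function evaluated at t - 3.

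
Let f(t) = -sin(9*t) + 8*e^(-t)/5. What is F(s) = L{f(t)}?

F(s) = -9/(s^2 + 81) + 8/(5*(s + 1))

The transform is linear, so treat each term independently.
(8/5)·[L{e^(-t)} = 1/(s + 1)]; (-1)·[L{sin(9t)} = 9/(s^2 + 81)].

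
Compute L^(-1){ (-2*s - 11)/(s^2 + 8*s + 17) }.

Complete the square in the denominator: s^2 + 8*s + 17 = (s + 4)^2 + 1^2.
Split the numerator to match: -2*s - 11 = -2·(s + 4) - 3·1.
Invert each term: -2·(s + 4)/((s + 4)^2 + 1) ↔ -2e^(-4t)cos(t); -3·1/((s + 4)^2 + 1) ↔ -3e^(-4t)sin(t).

-3*exp(-4*t)*sin(t) - 2*exp(-4*t)*cos(t)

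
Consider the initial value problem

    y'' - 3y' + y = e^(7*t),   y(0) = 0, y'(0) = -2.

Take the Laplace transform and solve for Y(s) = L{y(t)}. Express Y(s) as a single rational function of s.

Take the Laplace transform of both sides.
The derivative rules (L{y''} = s^2 Y - s·y(0) - y'(0) and L{y'} = sY - y(0), with y(0) = 0, y'(0) = -2) turn the left side into (s^2 - 3*s + 1)Y - (-2).
The right side is L{e^(7*t)} = 1/(s - 7).
So (s^2 - 3*s + 1)Y = 1/(s - 7) + (-2).
Divide through and combine into a single rational function.

Y(s) = (-2*s + 15)/(s^3 - 10*s^2 + 22*s - 7)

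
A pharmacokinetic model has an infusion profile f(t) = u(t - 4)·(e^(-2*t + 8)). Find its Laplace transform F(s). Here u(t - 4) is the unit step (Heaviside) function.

By the second shifting theorem, L{u(t - c)·g(t - c)} = e^(-cs)·G(s) with c = 4 and G(s) = L{g(t)}.
L{e^(-2t)} = 1/(s + 2).

F(s) = exp(-4*s)/(s + 2)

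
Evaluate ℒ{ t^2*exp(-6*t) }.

2/(s + 6)^3

L{e^(-6t)} = 1/(s + 6).
Then apply L{t^2·g(t)} = (-1)^2 d^2/ds^2[G(s)] with G(s) = 1/(s + 6):
differentiating 2 times and applying the sign gives 2/(s + 6)^3.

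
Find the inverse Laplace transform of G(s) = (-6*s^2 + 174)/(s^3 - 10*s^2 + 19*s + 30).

Factor the denominator: s^3 - 10*s^2 + 19*s + 30 = (s - 6)*(s - 5)*(s + 1).
Partial fraction decomposition gives [4/(s + 1)] + [-6/(s - 6)] + [-4/(s - 5)].
Invert each term: 4/(s + 1) ↔ 4e^(-t); -6/(s - 6) ↔ -6e^(6t); -4/(s - 5) ↔ -4e^(5t).

-6*exp(6*t) - 4*exp(5*t) + 4*exp(-t)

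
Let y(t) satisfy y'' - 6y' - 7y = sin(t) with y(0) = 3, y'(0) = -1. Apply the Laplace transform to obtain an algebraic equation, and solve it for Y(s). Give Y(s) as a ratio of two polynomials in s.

Laplace-transform each side.
Using L{y''} = s^2 Y - s·y(0) - y'(0) and L{y'} = sY - y(0), with y(0) = 3, y'(0) = -1, the left side becomes (s^2 - 6*s - 7)Y - (3*s - 19).
The right side is L{sin(t)} = 1/(s^2 + 1).
So (s^2 - 6*s - 7)Y = 1/(s^2 + 1) + (3*s - 19).
Isolate Y and clear denominators.

Y(s) = (3*s^3 - 19*s^2 + 3*s - 18)/(s^4 - 6*s^3 - 6*s^2 - 6*s - 7)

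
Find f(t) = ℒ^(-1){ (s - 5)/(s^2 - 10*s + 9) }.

f(t) = exp(5*t)*cosh(4*t)

Rewrite the denominator: s^2 - 10*s + 9 = (s - 5)^2 - 16.
The form in (s - 5) signals a first-shifting-theorem factor e^(5t).
Since L{cosh(4t)} = s/(s^2 - 16), the inverse is e^(5*t)*cosh(4*t).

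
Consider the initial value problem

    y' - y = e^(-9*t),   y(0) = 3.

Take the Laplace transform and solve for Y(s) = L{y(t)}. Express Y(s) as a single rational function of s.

Y(s) = (3*s + 28)/(s^2 + 8*s - 9)

Transform both sides with L{·}.
With L{y'} = sY - y(0) = sY - 3: the LHS transforms to (s - 1)Y - (3).
The right side is L{e^(-9*t)} = 1/(s + 9).
So (s - 1)Y = 1/(s + 9) + (3).
Isolate Y and clear denominators.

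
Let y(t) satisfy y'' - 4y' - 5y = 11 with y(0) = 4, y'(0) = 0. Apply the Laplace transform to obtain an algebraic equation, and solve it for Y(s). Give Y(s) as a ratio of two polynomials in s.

Y(s) = (4*s^2 - 16*s + 11)/(s^3 - 4*s^2 - 5*s)

Apply the Laplace transform to the equation.
Using L{y''} = s^2 Y - s·y(0) - y'(0) and L{y'} = sY - y(0), with y(0) = 4, y'(0) = 0, the left side becomes (s^2 - 4*s - 5)Y - (4*s - 16).
The right side is L{11} = 11/s.
So (s^2 - 4*s - 5)Y = 11/s + (4*s - 16).
Isolate Y and clear denominators.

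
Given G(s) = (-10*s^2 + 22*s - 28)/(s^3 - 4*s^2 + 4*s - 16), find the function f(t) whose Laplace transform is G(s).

Factor the denominator: s^3 - 4*s^2 + 4*s - 16 = (s - 4)*(s^2 + 4).
Partial fraction decomposition gives [-5/(s - 4)] + [-5*s/(s^2 + 4)] + [2/(s^2 + 4)].
Invert each term: -5/(s - 4) ↔ -5e^(4t); -5·s/(s^2 + 4) ↔ -5cos(2t); 1·2/(s^2 + 4) ↔ sin(2t).

f(t) = -5*exp(4*t) + sin(2*t) - 5*cos(2*t)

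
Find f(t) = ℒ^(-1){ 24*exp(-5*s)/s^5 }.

The factor e^(-5s) signals a time shift by c = 5 (second shifting theorem).
L{t^4} = 4!/s^5 = 24/s^5, so L^-1{24/s^5} = t^4.
Hence the inverse is u(t - 5) times that function evaluated at t - 5.

f(t) = Heaviside(t - 5)*((t - 5)^4)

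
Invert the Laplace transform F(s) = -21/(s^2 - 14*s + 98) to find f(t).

Rewrite the denominator: s^2 - 14*s + 98 = (s - 7)^2 + 49.
The form in (s - 7) signals a first-shifting-theorem factor e^(7t).
Since L{sin(7t)} = 7/(s^2 + 49), the inverse is e^(7*t)*sin(7*t), scaled by -3.

f(t) = -3*exp(7*t)*sin(7*t)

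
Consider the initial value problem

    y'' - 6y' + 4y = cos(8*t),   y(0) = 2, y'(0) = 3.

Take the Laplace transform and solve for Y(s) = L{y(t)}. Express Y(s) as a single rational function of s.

Y(s) = (2*s^3 - 9*s^2 + 129*s - 576)/(s^4 - 6*s^3 + 68*s^2 - 384*s + 256)

Take the Laplace transform of both sides.
With L{y''} = s^2 Y - s·y(0) - y'(0) and L{y'} = sY - y(0), with y(0) = 2, y'(0) = 3: the LHS transforms to (s^2 - 6*s + 4)Y - (2*s - 9).
The right side is L{cos(8*t)} = s/(s^2 + 64).
So (s^2 - 6*s + 4)Y = s/(s^2 + 64) + (2*s - 9).
Solve for Y(s) and write it as one ratio of polynomials.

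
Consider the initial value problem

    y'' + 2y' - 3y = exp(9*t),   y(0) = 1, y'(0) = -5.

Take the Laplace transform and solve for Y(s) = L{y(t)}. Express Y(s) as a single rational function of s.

Apply the Laplace transform to the equation.
Using L{y''} = s^2 Y - s·y(0) - y'(0) and L{y'} = sY - y(0), with y(0) = 1, y'(0) = -5, the left side becomes (s^2 + 2*s - 3)Y - (s - 3).
The right side is L{exp(9*t)} = 1/(s - 9).
So (s^2 + 2*s - 3)Y = 1/(s - 9) + (s - 3).
Isolate Y and clear denominators.

Y(s) = (s^2 - 12*s + 28)/(s^3 - 7*s^2 - 21*s + 27)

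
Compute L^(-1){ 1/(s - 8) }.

Since L{e^(8t)} = 1/(s - 8), the inverse is e^(8*t).

exp(8*t)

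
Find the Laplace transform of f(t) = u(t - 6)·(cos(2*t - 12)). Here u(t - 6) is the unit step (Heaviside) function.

By the second shifting theorem, L{u(t - c)·g(t - c)} = e^(-cs)·G(s) with c = 6 and G(s) = L{g(t)}.
L{cos(2t)} = s/(s^2 + 4).

s*exp(-6*s)/(s^2 + 4)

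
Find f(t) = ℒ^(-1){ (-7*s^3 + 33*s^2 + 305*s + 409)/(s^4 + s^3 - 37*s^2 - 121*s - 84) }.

Factor the denominator: s^4 + s^3 - 37*s^2 - 121*s - 84 = (s - 7)*(s + 1)*(s + 3)*(s + 4).
Partial fraction decomposition gives [-3/(s + 1)] + [-5/(s + 4)] + [-1/(s + 3)] + [2/(s - 7)].
Invert each term: -3/(s + 1) ↔ -3e^(-t); -5/(s + 4) ↔ -5e^(-4t); -1/(s + 3) ↔ -e^(-3t); 2/(s - 7) ↔ 2e^(7t).

f(t) = 2*exp(7*t) - 3*exp(-t) - exp(-3*t) - 5*exp(-4*t)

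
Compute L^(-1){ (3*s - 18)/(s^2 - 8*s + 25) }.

-2*exp(4*t)*sin(3*t) + 3*exp(4*t)*cos(3*t)

Complete the square in the denominator: s^2 - 8*s + 25 = (s - 4)^2 + 3^2.
Split the numerator to match: 3*s - 18 = 3·(s - 4) - 2·3.
Invert each term: 3·(s - 4)/((s - 4)^2 + 9) ↔ 3e^(4t)cos(3t); -2·3/((s - 4)^2 + 9) ↔ -2e^(4t)sin(3t).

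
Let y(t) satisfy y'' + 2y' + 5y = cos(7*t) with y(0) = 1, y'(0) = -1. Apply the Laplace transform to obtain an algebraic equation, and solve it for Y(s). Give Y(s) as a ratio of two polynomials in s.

Apply the Laplace transform to the equation.
Using L{y''} = s^2 Y - s·y(0) - y'(0) and L{y'} = sY - y(0), with y(0) = 1, y'(0) = -1, the left side becomes (s^2 + 2*s + 5)Y - (s + 1).
The right side is L{cos(7*t)} = s/(s^2 + 49).
So (s^2 + 2*s + 5)Y = s/(s^2 + 49) + (s + 1).
Solve for Y(s) and write it as one ratio of polynomials.

Y(s) = (s^3 + s^2 + 50*s + 49)/(s^4 + 2*s^3 + 54*s^2 + 98*s + 245)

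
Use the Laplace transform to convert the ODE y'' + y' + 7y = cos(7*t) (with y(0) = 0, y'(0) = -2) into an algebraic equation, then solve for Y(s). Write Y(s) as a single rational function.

Y(s) = (-2*s^2 + s - 98)/(s^4 + s^3 + 56*s^2 + 49*s + 343)

Laplace-transform each side.
With L{y''} = s^2 Y - s·y(0) - y'(0) and L{y'} = sY - y(0), with y(0) = 0, y'(0) = -2: the LHS transforms to (s^2 + s + 7)Y - (-2).
The right side is L{cos(7*t)} = s/(s^2 + 49).
So (s^2 + s + 7)Y = s/(s^2 + 49) + (-2).
Solve for Y(s) and write it as one ratio of polynomials.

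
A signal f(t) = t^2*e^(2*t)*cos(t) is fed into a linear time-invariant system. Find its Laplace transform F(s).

L{cos(t)} = s/(s^2 + 1).
Multiplying by e^(2t) shifts s → s - 2, so L{e^(2*t)*cos(t)} = (s - 2)/((s - 2)^2 + 1).
Then apply L{t^2·g(t)} = (-1)^2 d^2/ds^2[G(s)] with G(s) = (s - 2)/((s - 2)^2 + 1):
differentiating 2 times and applying the sign gives 2*(s - 2)*(s^2 - 4*s + 1)/(s^2 - 4*s + 5)^3.

F(s) = 2*(s - 2)*(s^2 - 4*s + 1)/(s^2 - 4*s + 5)^3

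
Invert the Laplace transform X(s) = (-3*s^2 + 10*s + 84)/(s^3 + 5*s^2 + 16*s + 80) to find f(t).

f(t) = 5*sin(4*t) - 2*cos(4*t) - exp(-5*t)

Factor the denominator: s^3 + 5*s^2 + 16*s + 80 = (s + 5)*(s^2 + 16).
Partial fraction decomposition gives [-1/(s + 5)] + [-2*s/(s^2 + 16)] + [20/(s^2 + 16)].
Invert each term: -1/(s + 5) ↔ -e^(-5t); -2·s/(s^2 + 16) ↔ -2cos(4t); 5·4/(s^2 + 16) ↔ 5sin(4t).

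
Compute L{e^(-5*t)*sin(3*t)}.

L{sin(3t)} = 3/(s^2 + 9).
By the first shifting theorem, multiplying by e^(-5t) replaces s with s + 5.

3/((s + 5)^2 + 9)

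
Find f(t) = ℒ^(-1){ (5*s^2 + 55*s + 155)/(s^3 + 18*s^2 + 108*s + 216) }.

Factor the denominator: s^3 + 18*s^2 + 108*s + 216 = (s + 6)^3.
Partial fraction decomposition gives [5/(s + 6)] + [-5/(s + 6)^2] + [5/(s + 6)^3].
Invert each term: 5/(s + 6) ↔ 5e^(-6t); -5/(s + 6)^2 ↔ -5t·e^(-6t); 5/(s + 6)^3 ↔ (5/2)t^2·e^(-6t).

f(t) = 5*t^2*exp(-6*t)/2 - 5*t*exp(-6*t) + 5*exp(-6*t)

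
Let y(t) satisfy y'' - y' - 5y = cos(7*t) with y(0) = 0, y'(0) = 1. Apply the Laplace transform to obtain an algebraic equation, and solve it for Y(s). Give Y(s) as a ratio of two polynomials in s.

Take the Laplace transform of both sides.
The derivative rules (L{y''} = s^2 Y - s·y(0) - y'(0) and L{y'} = sY - y(0), with y(0) = 0, y'(0) = 1) turn the left side into (s^2 - s - 5)Y - (1).
The right side is L{cos(7*t)} = s/(s^2 + 49).
So (s^2 - s - 5)Y = s/(s^2 + 49) + (1).
Divide through and combine into a single rational function.

Y(s) = (s^2 + s + 49)/(s^4 - s^3 + 44*s^2 - 49*s - 245)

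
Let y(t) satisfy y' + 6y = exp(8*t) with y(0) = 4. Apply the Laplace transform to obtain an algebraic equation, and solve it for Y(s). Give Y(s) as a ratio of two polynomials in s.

Laplace-transform each side.
With L{y'} = sY - y(0) = sY - 4: the LHS transforms to (s + 6)Y - (4).
The right side is L{exp(8*t)} = 1/(s - 8).
So (s + 6)Y = 1/(s - 8) + (4).
Isolate Y and clear denominators.

Y(s) = (4*s - 31)/(s^2 - 2*s - 48)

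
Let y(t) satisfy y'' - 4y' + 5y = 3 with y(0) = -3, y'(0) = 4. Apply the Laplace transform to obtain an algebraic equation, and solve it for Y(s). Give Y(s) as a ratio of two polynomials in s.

Y(s) = (-3*s^2 + 16*s + 3)/(s^3 - 4*s^2 + 5*s)

Apply the Laplace transform to the equation.
With L{y''} = s^2 Y - s·y(0) - y'(0) and L{y'} = sY - y(0), with y(0) = -3, y'(0) = 4: the LHS transforms to (s^2 - 4*s + 5)Y - (-3*s + 16).
The right side is L{3} = 3/s.
So (s^2 - 4*s + 5)Y = 3/s + (-3*s + 16).
Solve for Y(s) and write it as one ratio of polynomials.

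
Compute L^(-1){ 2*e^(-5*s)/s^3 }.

The factor e^(-5s) signals a time shift by c = 5 (second shifting theorem).
L{t^2} = 2!/s^3 = 2/s^3, so L^-1{2/s^3} = t^2.
Hence the inverse is u(t - 5) times that function evaluated at t - 5.

Heaviside(t - 5)*((t - 5)^2)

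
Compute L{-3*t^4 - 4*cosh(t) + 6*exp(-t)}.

-4*s/(s^2 - 1) + 6/(s + 1) - 72/s^5

By linearity of the Laplace transform, transform each term separately.
(-3)·[L{t^4} = 4!/s^5 = 24/s^5]; (-4)·[L{cosh(t)} = s/(s^2 - 1)]; (6)·[L{e^(-t)} = 1/(s + 1)].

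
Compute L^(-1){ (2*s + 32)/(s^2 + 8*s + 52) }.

4*exp(-4*t)*sin(6*t) + 2*exp(-4*t)*cos(6*t)

Complete the square in the denominator: s^2 + 8*s + 52 = (s + 4)^2 + 6^2.
Split the numerator to match: 2*s + 32 = 2·(s + 4) + 4·6.
Invert each term: 2·(s + 4)/((s + 4)^2 + 36) ↔ 2e^(-4t)cos(6t); 4·6/((s + 4)^2 + 36) ↔ 4e^(-4t)sin(6t).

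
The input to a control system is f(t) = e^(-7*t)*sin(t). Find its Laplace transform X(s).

X(s) = 1/((s + 7)^2 + 1)

L{sin(t)} = 1/(s^2 + 1).
By the first shifting theorem, multiplying by e^(-7t) replaces s with s + 7.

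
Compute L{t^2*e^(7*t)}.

2/(s - 7)^3

L{e^(7t)} = 1/(s - 7).
Then apply L{t^2·g(t)} = (-1)^2 d^2/ds^2[G(s)] with G(s) = 1/(s - 7):
differentiating 2 times and applying the sign gives 2/(s - 7)^3.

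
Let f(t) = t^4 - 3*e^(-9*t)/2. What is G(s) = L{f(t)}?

Apply the Laplace transform termwise.
L{t^4} = 4!/s^5 = 24/s^5; (-3/2)·[L{e^(-9t)} = 1/(s + 9)].

G(s) = -3/(2*(s + 9)) + 24/s^5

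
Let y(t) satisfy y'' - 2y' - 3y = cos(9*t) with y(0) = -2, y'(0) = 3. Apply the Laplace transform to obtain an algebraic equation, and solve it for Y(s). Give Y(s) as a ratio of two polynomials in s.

Y(s) = (-2*s^3 + 7*s^2 - 161*s + 567)/(s^4 - 2*s^3 + 78*s^2 - 162*s - 243)

Transform both sides with L{·}.
The derivative rules (L{y''} = s^2 Y - s·y(0) - y'(0) and L{y'} = sY - y(0), with y(0) = -2, y'(0) = 3) turn the left side into (s^2 - 2*s - 3)Y - (-2*s + 7).
The right side is L{cos(9*t)} = s/(s^2 + 81).
So (s^2 - 2*s - 3)Y = s/(s^2 + 81) + (-2*s + 7).
Isolate Y and clear denominators.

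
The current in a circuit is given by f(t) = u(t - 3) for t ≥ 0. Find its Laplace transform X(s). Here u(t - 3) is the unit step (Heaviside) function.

X(s) = exp(-3*s)/s

By the second shifting theorem, L{u(t - c)·g(t - c)} = e^(-cs)·G(s) with c = 3 and G(s) = L{g(t)}.
L{1} = 1/s.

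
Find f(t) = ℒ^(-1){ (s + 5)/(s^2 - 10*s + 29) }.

f(t) = 5*exp(5*t)*sin(2*t) + exp(5*t)*cos(2*t)

Complete the square in the denominator: s^2 - 10*s + 29 = (s - 5)^2 + 2^2.
Split the numerator to match: s + 5 = 1·(s - 5) + 5·2.
Invert each term: 1·(s - 5)/((s - 5)^2 + 4) ↔ e^(5t)cos(2t); 5·2/((s - 5)^2 + 4) ↔ 5e^(5t)sin(2t).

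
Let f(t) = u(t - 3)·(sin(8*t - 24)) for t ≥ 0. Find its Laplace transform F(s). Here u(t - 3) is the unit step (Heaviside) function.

F(s) = 8*exp(-3*s)/(s^2 + 64)

By the second shifting theorem, L{u(t - c)·g(t - c)} = e^(-cs)·G(s) with c = 3 and G(s) = L{g(t)}.
L{sin(8t)} = 8/(s^2 + 64).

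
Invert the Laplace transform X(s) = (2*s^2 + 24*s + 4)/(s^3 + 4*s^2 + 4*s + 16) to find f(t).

Factor the denominator: s^3 + 4*s^2 + 4*s + 16 = (s + 4)*(s^2 + 4).
Partial fraction decomposition gives [-3/(s + 4)] + [5*s/(s^2 + 4)] + [4/(s^2 + 4)].
Invert each term: -3/(s + 4) ↔ -3e^(-4t); 5·s/(s^2 + 4) ↔ 5cos(2t); 2·2/(s^2 + 4) ↔ 2sin(2t).

f(t) = 2*sin(2*t) + 5*cos(2*t) - 3*exp(-4*t)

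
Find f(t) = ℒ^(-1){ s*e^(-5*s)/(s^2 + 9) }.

f(t) = Heaviside(t - 5)*(cos(3*t - 15))

The factor e^(-5s) signals a time shift by c = 5 (second shifting theorem).
L{cos(3t)} = s/(s^2 + 9), so L^-1{s/(s^2 + 9)} = cos(3*t).
Hence the inverse is u(t - 5) times that function evaluated at t - 5.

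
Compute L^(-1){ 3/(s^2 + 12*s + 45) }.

Rewrite the denominator: s^2 + 12*s + 45 = (s + 6)^2 + 9.
The form in (s + 6) signals a first-shifting-theorem factor e^(-6t).
Since L{sin(3t)} = 3/(s^2 + 9), the inverse is exp(-6*t)*sin(3*t).

exp(-6*t)*sin(3*t)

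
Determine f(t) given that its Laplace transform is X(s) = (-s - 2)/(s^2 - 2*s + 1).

Factor the denominator: s^2 - 2*s + 1 = (s - 1)^2.
Partial fraction decomposition gives [-1/(s - 1)] + [-3/(s - 1)^2].
Invert each term: -1/(s - 1) ↔ -e^(t); -3/(s - 1)^2 ↔ -3t·e^(t).

f(t) = -3*t*exp(t) - exp(t)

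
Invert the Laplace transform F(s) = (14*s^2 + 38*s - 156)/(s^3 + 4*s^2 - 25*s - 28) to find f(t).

f(t) = 4*exp(4*t) + 6*exp(-t) + 4*exp(-7*t)

Factor the denominator: s^3 + 4*s^2 - 25*s - 28 = (s - 4)*(s + 1)*(s + 7).
Partial fraction decomposition gives [6/(s + 1)] + [4/(s - 4)] + [4/(s + 7)].
Invert each term: 6/(s + 1) ↔ 6e^(-t); 4/(s - 4) ↔ 4e^(4t); 4/(s + 7) ↔ 4e^(-7t).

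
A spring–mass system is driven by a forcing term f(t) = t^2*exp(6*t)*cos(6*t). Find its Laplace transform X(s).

L{cos(6t)} = s/(s^2 + 36).
Multiplying by e^(6t) shifts s → s - 6, so L{exp(6*t)*cos(6*t)} = (s - 6)/((s - 6)^2 + 36).
Then apply L{t^2·g(t)} = (-1)^2 d^2/ds^2[G(s)] with G(s) = (s - 6)/((s - 6)^2 + 36):
differentiating 2 times and applying the sign gives 2*(s - 6)*(s^2 - 12*s - 72)/(s^2 - 12*s + 72)^3.

X(s) = 2*(s - 6)*(s^2 - 12*s - 72)/(s^2 - 12*s + 72)^3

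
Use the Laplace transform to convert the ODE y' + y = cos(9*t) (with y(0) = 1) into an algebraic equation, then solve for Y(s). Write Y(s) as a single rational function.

Y(s) = (s^2 + s + 81)/(s^3 + s^2 + 81*s + 81)

Take the Laplace transform of both sides.
The derivative rules (L{y'} = sY - y(0) = sY - 1) turn the left side into (s + 1)Y - (1).
The right side is L{cos(9*t)} = s/(s^2 + 81).
So (s + 1)Y = s/(s^2 + 81) + (1).
Divide through and combine into a single rational function.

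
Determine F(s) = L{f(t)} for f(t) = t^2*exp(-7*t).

F(s) = 2/(s + 7)^3

L{e^(-7t)} = 1/(s + 7).
Then apply L{t^2·g(t)} = (-1)^2 d^2/ds^2[G(s)] with G(s) = 1/(s + 7):
differentiating 2 times and applying the sign gives 2/(s + 7)^3.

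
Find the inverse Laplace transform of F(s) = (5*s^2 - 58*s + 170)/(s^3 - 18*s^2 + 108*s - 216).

t^2*exp(6*t) + 2*t*exp(6*t) + 5*exp(6*t)

Factor the denominator: s^3 - 18*s^2 + 108*s - 216 = (s - 6)^3.
Partial fraction decomposition gives [5/(s - 6)] + [2/(s - 6)^2] + [2/(s - 6)^3].
Invert each term: 5/(s - 6) ↔ 5e^(6t); 2/(s - 6)^2 ↔ 2t·e^(6t); 2/(s - 6)^3 ↔ (1)t^2·e^(6t).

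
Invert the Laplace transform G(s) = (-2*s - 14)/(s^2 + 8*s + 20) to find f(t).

Complete the square in the denominator: s^2 + 8*s + 20 = (s + 4)^2 + 2^2.
Split the numerator to match: -2*s - 14 = -2·(s + 4) - 3·2.
Invert each term: -2·(s + 4)/((s + 4)^2 + 4) ↔ -2e^(-4t)cos(2t); -3·2/((s + 4)^2 + 4) ↔ -3e^(-4t)sin(2t).

f(t) = -3*exp(-4*t)*sin(2*t) - 2*exp(-4*t)*cos(2*t)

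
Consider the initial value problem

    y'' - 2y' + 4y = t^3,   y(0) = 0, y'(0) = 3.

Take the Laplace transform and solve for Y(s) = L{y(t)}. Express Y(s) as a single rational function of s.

Y(s) = (3*s^4 + 6)/(s^6 - 2*s^5 + 4*s^4)

Apply the Laplace transform to the equation.
The derivative rules (L{y''} = s^2 Y - s·y(0) - y'(0) and L{y'} = sY - y(0), with y(0) = 0, y'(0) = 3) turn the left side into (s^2 - 2*s + 4)Y - (3).
The right side is L{t^3} = 6/s^4.
So (s^2 - 2*s + 4)Y = 6/s^4 + (3).
Divide through and combine into a single rational function.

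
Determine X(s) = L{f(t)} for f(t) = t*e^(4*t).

X(s) = (s - 4)^(-2)

L{e^(4t)} = 1/(s - 4).
Then apply L{t·g(t)} = -d/ds[G(s)] with G(s) = 1/(s - 4):
differentiating 1 time and applying the sign gives (s - 4)^(-2).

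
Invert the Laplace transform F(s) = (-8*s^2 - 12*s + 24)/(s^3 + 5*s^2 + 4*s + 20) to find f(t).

f(t) = 4*sin(2*t) - 4*cos(2*t) - 4*exp(-5*t)

Factor the denominator: s^3 + 5*s^2 + 4*s + 20 = (s + 5)*(s^2 + 4).
Partial fraction decomposition gives [-4/(s + 5)] + [-4*s/(s^2 + 4)] + [8/(s^2 + 4)].
Invert each term: -4/(s + 5) ↔ -4e^(-5t); -4·s/(s^2 + 4) ↔ -4cos(2t); 4·2/(s^2 + 4) ↔ 4sin(2t).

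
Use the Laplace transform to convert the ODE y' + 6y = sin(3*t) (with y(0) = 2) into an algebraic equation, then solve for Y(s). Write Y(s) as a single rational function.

Y(s) = (2*s^2 + 21)/(s^3 + 6*s^2 + 9*s + 54)

Apply the Laplace transform to the equation.
The derivative rules (L{y'} = sY - y(0) = sY - 2) turn the left side into (s + 6)Y - (2).
The right side is L{sin(3*t)} = 3/(s^2 + 9).
So (s + 6)Y = 3/(s^2 + 9) + (2).
Solve for Y(s) and write it as one ratio of polynomials.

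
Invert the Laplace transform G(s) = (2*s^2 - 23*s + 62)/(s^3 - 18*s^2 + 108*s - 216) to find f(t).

Factor the denominator: s^3 - 18*s^2 + 108*s - 216 = (s - 6)^3.
Partial fraction decomposition gives [2/(s - 6)] + [(s - 6)^(-2)] + [-4/(s - 6)^3].
Invert each term: 2/(s - 6) ↔ 2e^(6t); 1/(s - 6)^2 ↔ t·e^(6t); -4/(s - 6)^3 ↔ (-2)t^2·e^(6t).

f(t) = -2*t^2*exp(6*t) + t*exp(6*t) + 2*exp(6*t)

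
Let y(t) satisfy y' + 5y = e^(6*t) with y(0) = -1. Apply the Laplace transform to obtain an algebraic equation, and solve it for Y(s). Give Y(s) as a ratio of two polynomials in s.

Apply the Laplace transform to the equation.
Using L{y'} = sY - y(0) = sY - (-1), the left side becomes (s + 5)Y - (-1).
The right side is L{e^(6*t)} = 1/(s - 6).
So (s + 5)Y = 1/(s - 6) + (-1).
Solve for Y(s) and write it as one ratio of polynomials.

Y(s) = (-s + 7)/(s^2 - s - 30)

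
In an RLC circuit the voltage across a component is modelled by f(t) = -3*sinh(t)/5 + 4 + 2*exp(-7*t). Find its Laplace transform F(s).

F(s) = -3/(5*(s^2 - 1)) + 2/(s + 7) + 4/s

Apply the Laplace transform termwise.
(-3/5)·[L{sinh(t)} = 1/(s^2 - 1)]; (2)·[L{e^(-7t)} = 1/(s + 7)]; L{4} = 4/s.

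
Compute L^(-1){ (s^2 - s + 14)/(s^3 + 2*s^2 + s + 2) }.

5*sin(t) - 3*cos(t) + 4*exp(-2*t)

Factor the denominator: s^3 + 2*s^2 + s + 2 = (s + 2)*(s^2 + 1).
Partial fraction decomposition gives [4/(s + 2)] + [-3*s/(s^2 + 1)] + [5/(s^2 + 1)].
Invert each term: 4/(s + 2) ↔ 4e^(-2t); -3·s/(s^2 + 1) ↔ -3cos(t); 5·1/(s^2 + 1) ↔ 5sin(t).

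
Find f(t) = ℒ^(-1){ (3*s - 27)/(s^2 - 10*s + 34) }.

f(t) = -4*exp(5*t)*sin(3*t) + 3*exp(5*t)*cos(3*t)

Complete the square in the denominator: s^2 - 10*s + 34 = (s - 5)^2 + 3^2.
Split the numerator to match: 3*s - 27 = 3·(s - 5) - 4·3.
Invert each term: 3·(s - 5)/((s - 5)^2 + 9) ↔ 3e^(5t)cos(3t); -4·3/((s - 5)^2 + 9) ↔ -4e^(5t)sin(3t).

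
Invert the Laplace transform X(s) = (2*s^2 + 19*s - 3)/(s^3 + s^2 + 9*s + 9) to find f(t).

Factor the denominator: s^3 + s^2 + 9*s + 9 = (s + 1)*(s^2 + 9).
Partial fraction decomposition gives [-2/(s + 1)] + [4*s/(s^2 + 9)] + [15/(s^2 + 9)].
Invert each term: -2/(s + 1) ↔ -2e^(-t); 4·s/(s^2 + 9) ↔ 4cos(3t); 5·3/(s^2 + 9) ↔ 5sin(3t).

f(t) = 5*sin(3*t) + 4*cos(3*t) - 2*exp(-t)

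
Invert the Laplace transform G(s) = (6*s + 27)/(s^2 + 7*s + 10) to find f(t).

Factor the denominator: s^2 + 7*s + 10 = (s + 2)*(s + 5).
Partial fraction decomposition gives [5/(s + 2)] + [1/(s + 5)].
Invert each term: 5/(s + 2) ↔ 5e^(-2t); 1/(s + 5) ↔ e^(-5t).

f(t) = 5*exp(-2*t) + exp(-5*t)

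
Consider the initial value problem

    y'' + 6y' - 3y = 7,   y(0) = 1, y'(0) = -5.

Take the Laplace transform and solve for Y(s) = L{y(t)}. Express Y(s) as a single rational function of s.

Y(s) = (s^2 + s + 7)/(s^3 + 6*s^2 - 3*s)

Apply the Laplace transform to the equation.
Using L{y''} = s^2 Y - s·y(0) - y'(0) and L{y'} = sY - y(0), with y(0) = 1, y'(0) = -5, the left side becomes (s^2 + 6*s - 3)Y - (s + 1).
The right side is L{7} = 7/s.
So (s^2 + 6*s - 3)Y = 7/s + (s + 1).
Divide through and combine into a single rational function.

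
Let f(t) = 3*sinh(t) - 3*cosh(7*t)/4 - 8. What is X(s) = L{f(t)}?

Apply the Laplace transform termwise.
(-3/4)·[L{cosh(7t)} = s/(s^2 - 49)]; L{-8} = -8/s; (3)·[L{sinh(t)} = 1/(s^2 - 1)].

X(s) = -3*s/(4*(s^2 - 49)) + 3/(s^2 - 1) - 8/s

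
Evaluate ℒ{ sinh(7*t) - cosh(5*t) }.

-s/(s^2 - 25) + 7/(s^2 - 49)

By linearity of the Laplace transform, transform each term separately.
L{sinh(7t)} = 7/(s^2 - 49); (-1)·[L{cosh(5t)} = s/(s^2 - 25)].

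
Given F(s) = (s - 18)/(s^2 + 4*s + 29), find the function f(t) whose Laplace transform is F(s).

f(t) = -4*exp(-2*t)*sin(5*t) + exp(-2*t)*cos(5*t)

Complete the square in the denominator: s^2 + 4*s + 29 = (s + 2)^2 + 5^2.
Split the numerator to match: s - 18 = 1·(s + 2) - 4·5.
Invert each term: 1·(s + 2)/((s + 2)^2 + 25) ↔ e^(-2t)cos(5t); -4·5/((s + 2)^2 + 25) ↔ -4e^(-2t)sin(5t).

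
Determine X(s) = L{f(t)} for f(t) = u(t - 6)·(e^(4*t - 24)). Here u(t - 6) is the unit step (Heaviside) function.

X(s) = exp(-6*s)/(s - 4)

By the second shifting theorem, L{u(t - c)·g(t - c)} = e^(-cs)·G(s) with c = 6 and G(s) = L{g(t)}.
L{e^(4t)} = 1/(s - 4).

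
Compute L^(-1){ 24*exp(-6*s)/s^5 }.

Heaviside(t - 6)*((t - 6)^4)

The factor e^(-6s) signals a time shift by c = 6 (second shifting theorem).
L{t^4} = 4!/s^5 = 24/s^5, so L^-1{24/s^5} = t^4.
Hence the inverse is u(t - 6) times that function evaluated at t - 6.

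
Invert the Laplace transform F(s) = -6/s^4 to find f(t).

f(t) = -t^3

Since L{t^3} = 3!/s^4 = 6/s^4, the inverse is t^3, scaled by -1.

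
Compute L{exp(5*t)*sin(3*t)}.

L{sin(3t)} = 3/(s^2 + 9).
By the first shifting theorem, multiplying by e^(5t) replaces s with s - 5.

3/((s - 5)^2 + 9)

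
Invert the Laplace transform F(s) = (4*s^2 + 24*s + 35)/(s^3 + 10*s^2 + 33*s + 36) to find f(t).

Factor the denominator: s^3 + 10*s^2 + 33*s + 36 = (s + 3)^2*(s + 4).
Partial fraction decomposition gives [1/(s + 3)] + [-1/(s + 3)^2] + [3/(s + 4)].
Invert each term: 1/(s + 3) ↔ e^(-3t); -1/(s + 3)^2 ↔ -t·e^(-3t); 3/(s + 4) ↔ 3e^(-4t).

f(t) = -t*exp(-3*t) + exp(-3*t) + 3*exp(-4*t)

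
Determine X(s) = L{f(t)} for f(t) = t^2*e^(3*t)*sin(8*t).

L{sin(8t)} = 8/(s^2 + 64).
Multiplying by e^(3t) shifts s → s - 3, so L{e^(3*t)*sin(8*t)} = 8/((s - 3)^2 + 64).
Then apply L{t^2·g(t)} = (-1)^2 d^2/ds^2[G(s)] with G(s) = 8/((s - 3)^2 + 64):
differentiating 2 times and applying the sign gives 16*(3*s^2 - 18*s - 37)/(s^2 - 6*s + 73)^3.

X(s) = 16*(3*s^2 - 18*s - 37)/(s^2 - 6*s + 73)^3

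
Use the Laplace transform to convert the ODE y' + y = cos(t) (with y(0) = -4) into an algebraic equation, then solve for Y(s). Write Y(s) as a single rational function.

Y(s) = (-4*s^2 + s - 4)/(s^3 + s^2 + s + 1)

Take the Laplace transform of both sides.
Using L{y'} = sY - y(0) = sY - (-4), the left side becomes (s + 1)Y - (-4).
The right side is L{cos(t)} = s/(s^2 + 1).
So (s + 1)Y = s/(s^2 + 1) + (-4).
Divide through and combine into a single rational function.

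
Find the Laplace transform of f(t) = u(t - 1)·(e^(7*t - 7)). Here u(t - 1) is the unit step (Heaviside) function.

By the second shifting theorem, L{u(t - c)·g(t - c)} = e^(-cs)·H(s) with c = 1 and H(s) = L{g(t)}.
L{e^(7t)} = 1/(s - 7).

exp(-s)/(s - 7)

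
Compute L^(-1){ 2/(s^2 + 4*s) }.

Rewrite the denominator: s^2 + 4*s = (s + 2)^2 - 4.
The form in (s + 2) signals a first-shifting-theorem factor e^(-2t).
Since L{sinh(2t)} = 2/(s^2 - 4), the inverse is e^(-2*t)*sinh(2*t).

exp(-2*t)*sinh(2*t)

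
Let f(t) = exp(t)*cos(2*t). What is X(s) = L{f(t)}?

L{cos(2t)} = s/(s^2 + 4).
By the first shifting theorem, multiplying by e^(t) replaces s with s - 1.

X(s) = (s - 1)/((s - 1)^2 + 4)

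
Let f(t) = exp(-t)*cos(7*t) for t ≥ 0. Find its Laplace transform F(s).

L{cos(7t)} = s/(s^2 + 49).
By the first shifting theorem, multiplying by e^(-t) replaces s with s + 1.

F(s) = (s + 1)/((s + 1)^2 + 49)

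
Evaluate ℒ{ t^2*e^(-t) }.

2/(s + 1)^3

L{e^(-t)} = 1/(s + 1).
Then apply L{t^2·g(t)} = (-1)^2 d^2/ds^2[G(s)] with G(s) = 1/(s + 1):
differentiating 2 times and applying the sign gives 2/(s + 1)^3.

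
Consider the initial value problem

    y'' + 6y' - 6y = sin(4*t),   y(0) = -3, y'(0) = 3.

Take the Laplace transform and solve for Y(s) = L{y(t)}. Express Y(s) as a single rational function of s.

Y(s) = (-3*s^3 - 15*s^2 - 48*s - 236)/(s^4 + 6*s^3 + 10*s^2 + 96*s - 96)

Take the Laplace transform of both sides.
The derivative rules (L{y''} = s^2 Y - s·y(0) - y'(0) and L{y'} = sY - y(0), with y(0) = -3, y'(0) = 3) turn the left side into (s^2 + 6*s - 6)Y - (-3*s - 15).
The right side is L{sin(4*t)} = 4/(s^2 + 16).
So (s^2 + 6*s - 6)Y = 4/(s^2 + 16) + (-3*s - 15).
Isolate Y and clear denominators.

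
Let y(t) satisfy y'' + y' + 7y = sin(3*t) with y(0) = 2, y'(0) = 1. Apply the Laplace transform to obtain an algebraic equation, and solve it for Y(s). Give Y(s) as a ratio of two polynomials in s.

Laplace-transform each side.
Using L{y''} = s^2 Y - s·y(0) - y'(0) and L{y'} = sY - y(0), with y(0) = 2, y'(0) = 1, the left side becomes (s^2 + s + 7)Y - (2*s + 3).
The right side is L{sin(3*t)} = 3/(s^2 + 9).
So (s^2 + s + 7)Y = 3/(s^2 + 9) + (2*s + 3).
Solve for Y(s) and write it as one ratio of polynomials.

Y(s) = (2*s^3 + 3*s^2 + 18*s + 30)/(s^4 + s^3 + 16*s^2 + 9*s + 63)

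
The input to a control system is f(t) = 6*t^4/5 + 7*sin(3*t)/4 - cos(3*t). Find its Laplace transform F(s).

Apply the Laplace transform termwise.
(6/5)·[L{t^4} = 4!/s^5 = 24/s^5]; (-1)·[L{cos(3t)} = s/(s^2 + 9)]; (7/4)·[L{sin(3t)} = 3/(s^2 + 9)].

F(s) = -s/(s^2 + 9) + 21/(4*(s^2 + 9)) + 144/(5*s^5)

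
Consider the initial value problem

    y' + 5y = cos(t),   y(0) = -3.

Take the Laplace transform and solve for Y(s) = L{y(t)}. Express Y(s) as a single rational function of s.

Y(s) = (-3*s^2 + s - 3)/(s^3 + 5*s^2 + s + 5)

Transform both sides with L{·}.
With L{y'} = sY - y(0) = sY - (-3): the LHS transforms to (s + 5)Y - (-3).
The right side is L{cos(t)} = s/(s^2 + 1).
So (s + 5)Y = s/(s^2 + 1) + (-3).
Isolate Y and clear denominators.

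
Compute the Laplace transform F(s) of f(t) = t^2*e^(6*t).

L{e^(6t)} = 1/(s - 6).
Then apply L{t^2·g(t)} = (-1)^2 d^2/ds^2[G(s)] with G(s) = 1/(s - 6):
differentiating 2 times and applying the sign gives 2/(s - 6)^3.

F(s) = 2/(s - 6)^3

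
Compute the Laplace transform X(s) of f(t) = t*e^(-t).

X(s) = (s + 1)^(-2)

L{t} = 1!/s^2 = 1/s^2.
By the first shifting theorem, multiplying by e^(-t) replaces s with s + 1.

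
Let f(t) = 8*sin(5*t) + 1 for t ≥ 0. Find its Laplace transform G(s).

The transform is linear, so treat each term independently.
(8)·[L{sin(5t)} = 5/(s^2 + 25)]; L{1} = 1/s.

G(s) = 40/(s^2 + 25) + 1/s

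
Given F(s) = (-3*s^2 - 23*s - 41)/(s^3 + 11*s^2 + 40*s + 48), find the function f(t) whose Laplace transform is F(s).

Factor the denominator: s^3 + 11*s^2 + 40*s + 48 = (s + 3)*(s + 4)^2.
Partial fraction decomposition gives [-4/(s + 4)] + [-3/(s + 4)^2] + [1/(s + 3)].
Invert each term: -4/(s + 4) ↔ -4e^(-4t); -3/(s + 4)^2 ↔ -3t·e^(-4t); 1/(s + 3) ↔ e^(-3t).

f(t) = -3*t*exp(-4*t) + exp(-3*t) - 4*exp(-4*t)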